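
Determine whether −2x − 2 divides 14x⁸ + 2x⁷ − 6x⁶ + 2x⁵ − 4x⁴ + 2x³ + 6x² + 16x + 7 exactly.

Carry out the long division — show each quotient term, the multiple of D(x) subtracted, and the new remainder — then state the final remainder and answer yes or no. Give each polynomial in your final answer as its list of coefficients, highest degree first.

R = [-5], so D(x) is not a factor of P(x). no

Step 1: lead(14x⁸ + 2x⁷ − 6x⁶ + 2x⁵ − 4x⁴ + 2x³ + 6x² + 16x + 7) ÷ lead(D) = 14x⁸ ÷ −2x = −7x⁷. Subtract (−7x⁷)·D = 14x⁸ + 14x⁷. Remainder: −12x⁷ − 6x⁶ + 2x⁵ − 4x⁴ + 2x³ + 6x² + 16x + 7.
Step 2: lead(−12x⁷ − 6x⁶ + 2x⁵ − 4x⁴ + 2x³ + 6x² + 16x + 7) ÷ lead(D) = −12x⁷ ÷ −2x = 6x⁶. Subtract (6x⁶)·D = −12x⁷ − 12x⁶. Remainder: 6x⁶ + 2x⁵ − 4x⁴ + 2x³ + 6x² + 16x + 7.
Step 3: lead(6x⁶ + 2x⁵ − 4x⁴ + 2x³ + 6x² + 16x + 7) ÷ lead(D) = 6x⁶ ÷ −2x = −3x⁵. Subtract (−3x⁵)·D = 6x⁶ + 6x⁵. Remainder: −4x⁵ − 4x⁴ + 2x³ + 6x² + 16x + 7.
Step 4: lead(−4x⁵ − 4x⁴ + 2x³ + 6x² + 16x + 7) ÷ lead(D) = −4x⁵ ÷ −2x = 2x⁴. Subtract (2x⁴)·D = −4x⁵ − 4x⁴. Remainder: 2x³ + 6x² + 16x + 7.
Step 5: lead(2x³ + 6x² + 16x + 7) ÷ lead(D) = 2x³ ÷ −2x = −x². Subtract (−x²)·D = 2x³ + 2x². Remainder: 4x² + 16x + 7.
Step 6: lead(4x² + 16x + 7) ÷ lead(D) = 4x² ÷ −2x = −2x. Subtract (−2x)·D = 4x² + 4x. Remainder: 12x + 7.
Step 7: lead(12x + 7) ÷ lead(D) = 12x ÷ −2x = −6. Subtract (−6)·D = 12x + 12. Remainder: −5.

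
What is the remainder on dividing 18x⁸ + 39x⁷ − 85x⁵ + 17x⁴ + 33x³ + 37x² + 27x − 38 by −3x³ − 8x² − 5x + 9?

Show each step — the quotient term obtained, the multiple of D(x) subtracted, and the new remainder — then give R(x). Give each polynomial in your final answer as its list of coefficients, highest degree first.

Step 1: lead(18x⁸ + 39x⁷ − 85x⁵ + 17x⁴ + 33x³ + 37x² + 27x − 38) ÷ lead(D) = 18x⁸ ÷ −3x³ = −6x⁵. Subtract (−6x⁵)·D = 18x⁸ + 48x⁷ + 30x⁶ − 54x⁵. Remainder: −9x⁷ − 30x⁶ − 31x⁵ + 17x⁴ + 33x³ + 37x² + 27x − 38.
Step 2: lead(−9x⁷ − 30x⁶ − 31x⁵ + 17x⁴ + 33x³ + 37x² + 27x − 38) ÷ lead(D) = −9x⁷ ÷ −3x³ = 3x⁴. Subtract (3x⁴)·D = −9x⁷ − 24x⁶ − 15x⁵ + 27x⁴. Remainder: −6x⁶ − 16x⁵ − 10x⁴ + 33x³ + 37x² + 27x − 38.
Step 3: lead(−6x⁶ − 16x⁵ − 10x⁴ + 33x³ + 37x² + 27x − 38) ÷ lead(D) = −6x⁶ ÷ −3x³ = 2x³. Subtract (2x³)·D = −6x⁶ − 16x⁵ − 10x⁴ + 18x³. Remainder: 15x³ + 37x² + 27x − 38.
Step 4: lead(15x³ + 37x² + 27x − 38) ÷ lead(D) = 15x³ ÷ −3x³ = −5. Subtract (−5)·D = 15x³ + 40x² + 25x − 45. Remainder: −3x² + 2x + 7.

R = [-3, 2, 7]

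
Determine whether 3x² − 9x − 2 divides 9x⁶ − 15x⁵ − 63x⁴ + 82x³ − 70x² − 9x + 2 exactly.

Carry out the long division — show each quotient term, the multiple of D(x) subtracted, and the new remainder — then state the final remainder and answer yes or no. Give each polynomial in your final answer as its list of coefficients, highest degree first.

Step 1: lead(9x⁶ − 15x⁵ − 63x⁴ + 82x³ − 70x² − 9x + 2) ÷ lead(D) = 9x⁶ ÷ 3x² = 3x⁴. Subtract (3x⁴)·D = 9x⁶ − 27x⁵ − 6x⁴. Remainder: 12x⁵ − 57x⁴ + 82x³ − 70x² − 9x + 2.
Step 2: lead(12x⁵ − 57x⁴ + 82x³ − 70x² − 9x + 2) ÷ lead(D) = 12x⁵ ÷ 3x² = 4x³. Subtract (4x³)·D = 12x⁵ − 36x⁴ − 8x³. Remainder: −21x⁴ + 90x³ − 70x² − 9x + 2.
Step 3: lead(−21x⁴ + 90x³ − 70x² − 9x + 2) ÷ lead(D) = −21x⁴ ÷ 3x² = −7x². Subtract (−7x²)·D = −21x⁴ + 63x³ + 14x². Remainder: 27x³ − 84x² − 9x + 2.
Step 4: lead(27x³ − 84x² − 9x + 2) ÷ lead(D) = 27x³ ÷ 3x² = 9x. Subtract (9x)·D = 27x³ − 81x² − 18x. Remainder: −3x² + 9x + 2.
Step 5: lead(−3x² + 9x + 2) ÷ lead(D) = −3x² ÷ 3x² = −1. Subtract (−1)·D = −3x² + 9x + 2. Remainder: 0.

R = [0], so D(x) is a factor of P(x). yes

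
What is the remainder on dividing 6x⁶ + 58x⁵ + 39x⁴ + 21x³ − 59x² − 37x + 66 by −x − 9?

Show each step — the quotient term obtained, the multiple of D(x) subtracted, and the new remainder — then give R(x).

R(x) = −6

Step 1: lead(6x⁶ + 58x⁵ + 39x⁴ + 21x³ − 59x² − 37x + 66) ÷ lead(D) = 6x⁶ ÷ −x = −6x⁵. Subtract (−6x⁵)·D = 6x⁶ + 54x⁵. Remainder: 4x⁵ + 39x⁴ + 21x³ − 59x² − 37x + 66.
Step 2: lead(4x⁵ + 39x⁴ + 21x³ − 59x² − 37x + 66) ÷ lead(D) = 4x⁵ ÷ −x = −4x⁴. Subtract (−4x⁴)·D = 4x⁵ + 36x⁴. Remainder: 3x⁴ + 21x³ − 59x² − 37x + 66.
Step 3: lead(3x⁴ + 21x³ − 59x² − 37x + 66) ÷ lead(D) = 3x⁴ ÷ −x = −3x³. Subtract (−3x³)·D = 3x⁴ + 27x³. Remainder: −6x³ − 59x² − 37x + 66.
Step 4: lead(−6x³ − 59x² − 37x + 66) ÷ lead(D) = −6x³ ÷ −x = 6x². Subtract (6x²)·D = −6x³ − 54x². Remainder: −5x² − 37x + 66.
Step 5: lead(−5x² − 37x + 66) ÷ lead(D) = −5x² ÷ −x = 5x. Subtract (5x)·D = −5x² − 45x. Remainder: 8x + 66.
Step 6: lead(8x + 66) ÷ lead(D) = 8x ÷ −x = −8. Subtract (−8)·D = 8x + 72. Remainder: −6.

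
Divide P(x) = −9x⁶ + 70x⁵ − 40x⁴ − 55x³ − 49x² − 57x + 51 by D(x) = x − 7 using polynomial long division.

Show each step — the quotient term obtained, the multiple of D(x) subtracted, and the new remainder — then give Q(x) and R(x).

Q(x) = −9x⁵ + 7x⁴ + 9x³ + 8x² + 7x − 8; R(x) = −5

Step 1: lead(−9x⁶ + 70x⁵ − 40x⁴ − 55x³ − 49x² − 57x + 51) ÷ lead(D) = −9x⁶ ÷ x = −9x⁵. Subtract (−9x⁵)·D = −9x⁶ + 63x⁵. Remainder: 7x⁵ − 40x⁴ − 55x³ − 49x² − 57x + 51.
Step 2: lead(7x⁵ − 40x⁴ − 55x³ − 49x² − 57x + 51) ÷ lead(D) = 7x⁵ ÷ x = 7x⁴. Subtract (7x⁴)·D = 7x⁵ − 49x⁴. Remainder: 9x⁴ − 55x³ − 49x² − 57x + 51.
Step 3: lead(9x⁴ − 55x³ − 49x² − 57x + 51) ÷ lead(D) = 9x⁴ ÷ x = 9x³. Subtract (9x³)·D = 9x⁴ − 63x³. Remainder: 8x³ − 49x² − 57x + 51.
Step 4: lead(8x³ − 49x² − 57x + 51) ÷ lead(D) = 8x³ ÷ x = 8x². Subtract (8x²)·D = 8x³ − 56x². Remainder: 7x² − 57x + 51.
Step 5: lead(7x² − 57x + 51) ÷ lead(D) = 7x² ÷ x = 7x. Subtract (7x)·D = 7x² − 49x. Remainder: −8x + 51.
Step 6: lead(−8x + 51) ÷ lead(D) = −8x ÷ x = −8. Subtract (−8)·D = −8x + 56. Remainder: −5.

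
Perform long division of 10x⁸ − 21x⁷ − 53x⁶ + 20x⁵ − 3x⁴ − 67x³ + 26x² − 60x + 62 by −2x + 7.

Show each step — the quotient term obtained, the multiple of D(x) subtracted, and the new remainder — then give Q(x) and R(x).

Q(x) = −5x⁷ − 7x⁶ + 2x⁵ − 3x⁴ − 9x³ + 2x² − 6x + 9; R(x) = −1

Step 1: lead(10x⁸ − 21x⁷ − 53x⁶ + 20x⁵ − 3x⁴ − 67x³ + 26x² − 60x + 62) ÷ lead(D) = 10x⁸ ÷ −2x = −5x⁷. Subtract (−5x⁷)·D = 10x⁸ − 35x⁷. Remainder: 14x⁷ − 53x⁶ + 20x⁵ − 3x⁴ − 67x³ + 26x² − 60x + 62.
Step 2: lead(14x⁷ − 53x⁶ + 20x⁵ − 3x⁴ − 67x³ + 26x² − 60x + 62) ÷ lead(D) = 14x⁷ ÷ −2x = −7x⁶. Subtract (−7x⁶)·D = 14x⁷ − 49x⁶. Remainder: −4x⁶ + 20x⁵ − 3x⁴ − 67x³ + 26x² − 60x + 62.
Step 3: lead(−4x⁶ + 20x⁵ − 3x⁴ − 67x³ + 26x² − 60x + 62) ÷ lead(D) = −4x⁶ ÷ −2x = 2x⁵. Subtract (2x⁵)·D = −4x⁶ + 14x⁵. Remainder: 6x⁵ − 3x⁴ − 67x³ + 26x² − 60x + 62.
Step 4: lead(6x⁵ − 3x⁴ − 67x³ + 26x² − 60x + 62) ÷ lead(D) = 6x⁵ ÷ −2x = −3x⁴. Subtract (−3x⁴)·D = 6x⁵ − 21x⁴. Remainder: 18x⁴ − 67x³ + 26x² − 60x + 62.
Step 5: lead(18x⁴ − 67x³ + 26x² − 60x + 62) ÷ lead(D) = 18x⁴ ÷ −2x = −9x³. Subtract (−9x³)·D = 18x⁴ − 63x³. Remainder: −4x³ + 26x² − 60x + 62.
Step 6: lead(−4x³ + 26x² − 60x + 62) ÷ lead(D) = −4x³ ÷ −2x = 2x². Subtract (2x²)·D = −4x³ + 14x². Remainder: 12x² − 60x + 62.
Step 7: lead(12x² − 60x + 62) ÷ lead(D) = 12x² ÷ −2x = −6x. Subtract (−6x)·D = 12x² − 42x. Remainder: −18x + 62.
Step 8: lead(−18x + 62) ÷ lead(D) = −18x ÷ −2x = 9. Subtract (9)·D = −18x + 63. Remainder: −1.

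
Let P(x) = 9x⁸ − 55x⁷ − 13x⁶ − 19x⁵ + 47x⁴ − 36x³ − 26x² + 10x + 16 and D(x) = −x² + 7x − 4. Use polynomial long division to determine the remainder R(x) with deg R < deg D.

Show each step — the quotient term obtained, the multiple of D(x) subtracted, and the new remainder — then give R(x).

Step 1: lead(9x⁸ − 55x⁷ − 13x⁶ − 19x⁵ + 47x⁴ − 36x³ − 26x² + 10x + 16) ÷ lead(D) = 9x⁸ ÷ −x² = −9x⁶. Subtract (−9x⁶)·D = 9x⁸ − 63x⁷ + 36x⁶. Remainder: 8x⁷ − 49x⁶ − 19x⁵ + 47x⁴ − 36x³ − 26x² + 10x + 16.
Step 2: lead(8x⁷ − 49x⁶ − 19x⁵ + 47x⁴ − 36x³ − 26x² + 10x + 16) ÷ lead(D) = 8x⁷ ÷ −x² = −8x⁵. Subtract (−8x⁵)·D = 8x⁷ − 56x⁶ + 32x⁵. Remainder: 7x⁶ − 51x⁵ + 47x⁴ − 36x³ − 26x² + 10x + 16.
Step 3: lead(7x⁶ − 51x⁵ + 47x⁴ − 36x³ − 26x² + 10x + 16) ÷ lead(D) = 7x⁶ ÷ −x² = −7x⁴. Subtract (−7x⁴)·D = 7x⁶ − 49x⁵ + 28x⁴. Remainder: −2x⁵ + 19x⁴ − 36x³ − 26x² + 10x + 16.
Step 4: lead(−2x⁵ + 19x⁴ − 36x³ − 26x² + 10x + 16) ÷ lead(D) = −2x⁵ ÷ −x² = 2x³. Subtract (2x³)·D = −2x⁵ + 14x⁴ − 8x³. Remainder: 5x⁴ − 28x³ − 26x² + 10x + 16.
Step 5: lead(5x⁴ − 28x³ − 26x² + 10x + 16) ÷ lead(D) = 5x⁴ ÷ −x² = −5x². Subtract (−5x²)·D = 5x⁴ − 35x³ + 20x². Remainder: 7x³ − 46x² + 10x + 16.
Step 6: lead(7x³ − 46x² + 10x + 16) ÷ lead(D) = 7x³ ÷ −x² = −7x. Subtract (−7x)·D = 7x³ − 49x² + 28x. Remainder: 3x² − 18x + 16.
Step 7: lead(3x² − 18x + 16) ÷ lead(D) = 3x² ÷ −x² = −3. Subtract (−3)·D = 3x² − 21x + 12. Remainder: 3x + 4.

R(x) = 3x + 4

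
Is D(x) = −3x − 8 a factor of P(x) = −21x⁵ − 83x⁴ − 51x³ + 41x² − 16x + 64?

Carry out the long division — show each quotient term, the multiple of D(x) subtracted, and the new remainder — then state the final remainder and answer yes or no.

R(x) = 0, so D(x) is a factor of P(x). yes

Step 1: lead(−21x⁵ − 83x⁴ − 51x³ + 41x² − 16x + 64) ÷ lead(D) = −21x⁵ ÷ −3x = 7x⁴. Subtract (7x⁴)·D = −21x⁵ − 56x⁴. Remainder: −27x⁴ − 51x³ + 41x² − 16x + 64.
Step 2: lead(−27x⁴ − 51x³ + 41x² − 16x + 64) ÷ lead(D) = −27x⁴ ÷ −3x = 9x³. Subtract (9x³)·D = −27x⁴ − 72x³. Remainder: 21x³ + 41x² − 16x + 64.
Step 3: lead(21x³ + 41x² − 16x + 64) ÷ lead(D) = 21x³ ÷ −3x = −7x². Subtract (−7x²)·D = 21x³ + 56x². Remainder: −15x² − 16x + 64.
Step 4: lead(−15x² − 16x + 64) ÷ lead(D) = −15x² ÷ −3x = 5x. Subtract (5x)·D = −15x² − 40x. Remainder: 24x + 64.
Step 5: lead(24x + 64) ÷ lead(D) = 24x ÷ −3x = −8. Subtract (−8)·D = 24x + 64. Remainder: 0.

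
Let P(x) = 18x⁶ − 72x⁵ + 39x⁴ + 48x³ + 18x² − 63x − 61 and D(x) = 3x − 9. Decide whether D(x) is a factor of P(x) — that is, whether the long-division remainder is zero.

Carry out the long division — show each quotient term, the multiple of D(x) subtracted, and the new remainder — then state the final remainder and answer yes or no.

R(x) = −7, so D(x) is not a factor of P(x). no

Step 1: lead(18x⁶ − 72x⁵ + 39x⁴ + 48x³ + 18x² − 63x − 61) ÷ lead(D) = 18x⁶ ÷ 3x = 6x⁵. Subtract (6x⁵)·D = 18x⁶ − 54x⁵. Remainder: −18x⁵ + 39x⁴ + 48x³ + 18x² − 63x − 61.
Step 2: lead(−18x⁵ + 39x⁴ + 48x³ + 18x² − 63x − 61) ÷ lead(D) = −18x⁵ ÷ 3x = −6x⁴. Subtract (−6x⁴)·D = −18x⁵ + 54x⁴. Remainder: −15x⁴ + 48x³ + 18x² − 63x − 61.
Step 3: lead(−15x⁴ + 48x³ + 18x² − 63x − 61) ÷ lead(D) = −15x⁴ ÷ 3x = −5x³. Subtract (−5x³)·D = −15x⁴ + 45x³. Remainder: 3x³ + 18x² − 63x − 61.
Step 4: lead(3x³ + 18x² − 63x − 61) ÷ lead(D) = 3x³ ÷ 3x = x². Subtract (x²)·D = 3x³ − 9x². Remainder: 27x² − 63x − 61.
Step 5: lead(27x² − 63x − 61) ÷ lead(D) = 27x² ÷ 3x = 9x. Subtract (9x)·D = 27x² − 81x. Remainder: 18x − 61.
Step 6: lead(18x − 61) ÷ lead(D) = 18x ÷ 3x = 6. Subtract (6)·D = 18x − 54. Remainder: −7.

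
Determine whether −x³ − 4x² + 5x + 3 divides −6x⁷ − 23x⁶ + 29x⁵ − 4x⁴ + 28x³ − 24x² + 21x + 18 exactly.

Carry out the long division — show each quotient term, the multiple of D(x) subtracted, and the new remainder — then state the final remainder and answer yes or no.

Step 1: lead(−6x⁷ − 23x⁶ + 29x⁵ − 4x⁴ + 28x³ − 24x² + 21x + 18) ÷ lead(D) = −6x⁷ ÷ −x³ = 6x⁴. Subtract (6x⁴)·D = −6x⁷ − 24x⁶ + 30x⁵ + 18x⁴. Remainder: x⁶ − x⁵ − 22x⁴ + 28x³ − 24x² + 21x + 18.
Step 2: lead(x⁶ − x⁵ − 22x⁴ + 28x³ − 24x² + 21x + 18) ÷ lead(D) = x⁶ ÷ −x³ = −x³. Subtract (−x³)·D = x⁶ + 4x⁵ − 5x⁴ − 3x³. Remainder: −5x⁵ − 17x⁴ + 31x³ − 24x² + 21x + 18.
Step 3: lead(−5x⁵ − 17x⁴ + 31x³ − 24x² + 21x + 18) ÷ lead(D) = −5x⁵ ÷ −x³ = 5x². Subtract (5x²)·D = −5x⁵ − 20x⁴ + 25x³ + 15x². Remainder: 3x⁴ + 6x³ − 39x² + 21x + 18.
Step 4: lead(3x⁴ + 6x³ − 39x² + 21x + 18) ÷ lead(D) = 3x⁴ ÷ −x³ = −3x. Subtract (−3x)·D = 3x⁴ + 12x³ − 15x² − 9x. Remainder: −6x³ − 24x² + 30x + 18.
Step 5: lead(−6x³ − 24x² + 30x + 18) ÷ lead(D) = −6x³ ÷ −x³ = 6. Subtract (6)·D = −6x³ − 24x² + 30x + 18. Remainder: 0.

R(x) = 0, so D(x) is a factor of P(x). yes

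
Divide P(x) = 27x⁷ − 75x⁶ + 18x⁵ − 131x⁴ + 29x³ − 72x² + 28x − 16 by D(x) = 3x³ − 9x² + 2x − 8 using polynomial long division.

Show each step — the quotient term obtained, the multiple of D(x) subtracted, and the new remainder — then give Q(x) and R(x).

Q(x) = 9x⁴ + 2x³ + 6x² − 3x + 2; R(x) = 0

Step 1: lead(27x⁷ − 75x⁶ + 18x⁵ − 131x⁴ + 29x³ − 72x² + 28x − 16) ÷ lead(D) = 27x⁷ ÷ 3x³ = 9x⁴. Subtract (9x⁴)·D = 27x⁷ − 81x⁶ + 18x⁵ − 72x⁴. Remainder: 6x⁶ − 59x⁴ + 29x³ − 72x² + 28x − 16.
Step 2: lead(6x⁶ − 59x⁴ + 29x³ − 72x² + 28x − 16) ÷ lead(D) = 6x⁶ ÷ 3x³ = 2x³. Subtract (2x³)·D = 6x⁶ − 18x⁵ + 4x⁴ − 16x³. Remainder: 18x⁵ − 63x⁴ + 45x³ − 72x² + 28x − 16.
Step 3: lead(18x⁵ − 63x⁴ + 45x³ − 72x² + 28x − 16) ÷ lead(D) = 18x⁵ ÷ 3x³ = 6x². Subtract (6x²)·D = 18x⁵ − 54x⁴ + 12x³ − 48x². Remainder: −9x⁴ + 33x³ − 24x² + 28x − 16.
Step 4: lead(−9x⁴ + 33x³ − 24x² + 28x − 16) ÷ lead(D) = −9x⁴ ÷ 3x³ = −3x. Subtract (−3x)·D = −9x⁴ + 27x³ − 6x² + 24x. Remainder: 6x³ − 18x² + 4x − 16.
Step 5: lead(6x³ − 18x² + 4x − 16) ÷ lead(D) = 6x³ ÷ 3x³ = 2. Subtract (2)·D = 6x³ − 18x² + 4x − 16. Remainder: 0.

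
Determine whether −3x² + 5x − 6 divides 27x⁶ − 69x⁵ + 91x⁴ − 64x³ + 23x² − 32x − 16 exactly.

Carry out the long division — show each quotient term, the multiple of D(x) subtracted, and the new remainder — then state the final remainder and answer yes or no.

R(x) = −4, so D(x) is not a factor of P(x). no

Step 1: lead(27x⁶ − 69x⁵ + 91x⁴ − 64x³ + 23x² − 32x − 16) ÷ lead(D) = 27x⁶ ÷ −3x² = −9x⁴. Subtract (−9x⁴)·D = 27x⁶ − 45x⁵ + 54x⁴. Remainder: −24x⁵ + 37x⁴ − 64x³ + 23x² − 32x − 16.
Step 2: lead(−24x⁵ + 37x⁴ − 64x³ + 23x² − 32x − 16) ÷ lead(D) = −24x⁵ ÷ −3x² = 8x³. Subtract (8x³)·D = −24x⁵ + 40x⁴ − 48x³. Remainder: −3x⁴ − 16x³ + 23x² − 32x − 16.
Step 3: lead(−3x⁴ − 16x³ + 23x² − 32x − 16) ÷ lead(D) = −3x⁴ ÷ −3x² = x². Subtract (x²)·D = −3x⁴ + 5x³ − 6x². Remainder: −21x³ + 29x² − 32x − 16.
Step 4: lead(−21x³ + 29x² − 32x − 16) ÷ lead(D) = −21x³ ÷ −3x² = 7x. Subtract (7x)·D = −21x³ + 35x² − 42x. Remainder: −6x² + 10x − 16.
Step 5: lead(−6x² + 10x − 16) ÷ lead(D) = −6x² ÷ −3x² = 2. Subtract (2)·D = −6x² + 10x − 12. Remainder: −4.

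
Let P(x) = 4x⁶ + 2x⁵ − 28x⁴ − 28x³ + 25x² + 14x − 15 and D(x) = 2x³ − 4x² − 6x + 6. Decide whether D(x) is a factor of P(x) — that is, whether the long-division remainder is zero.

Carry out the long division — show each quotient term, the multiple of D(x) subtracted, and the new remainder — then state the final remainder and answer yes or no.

Step 1: lead(4x⁶ + 2x⁵ − 28x⁴ − 28x³ + 25x² + 14x − 15) ÷ lead(D) = 4x⁶ ÷ 2x³ = 2x³. Subtract (2x³)·D = 4x⁶ − 8x⁵ − 12x⁴ + 12x³. Remainder: 10x⁵ − 16x⁴ − 40x³ + 25x² + 14x − 15.
Step 2: lead(10x⁵ − 16x⁴ − 40x³ + 25x² + 14x − 15) ÷ lead(D) = 10x⁵ ÷ 2x³ = 5x². Subtract (5x²)·D = 10x⁵ − 20x⁴ − 30x³ + 30x². Remainder: 4x⁴ − 10x³ − 5x² + 14x − 15.
Step 3: lead(4x⁴ − 10x³ − 5x² + 14x − 15) ÷ lead(D) = 4x⁴ ÷ 2x³ = 2x. Subtract (2x)·D = 4x⁴ − 8x³ − 12x² + 12x. Remainder: −2x³ + 7x² + 2x − 15.
Step 4: lead(−2x³ + 7x² + 2x − 15) ÷ lead(D) = −2x³ ÷ 2x³ = −1. Subtract (−1)·D = −2x³ + 4x² + 6x − 6. Remainder: 3x² − 4x − 9.

R(x) = 3x² − 4x − 9, so D(x) is not a factor of P(x). no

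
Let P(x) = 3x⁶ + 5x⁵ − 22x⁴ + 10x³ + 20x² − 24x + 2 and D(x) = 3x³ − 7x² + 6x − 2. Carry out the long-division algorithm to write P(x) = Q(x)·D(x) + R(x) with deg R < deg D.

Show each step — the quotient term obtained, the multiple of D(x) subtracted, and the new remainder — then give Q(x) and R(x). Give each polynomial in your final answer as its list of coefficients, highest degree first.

Step 1: lead(3x⁶ + 5x⁵ − 22x⁴ + 10x³ + 20x² − 24x + 2) ÷ lead(D) = 3x⁶ ÷ 3x³ = x³. Subtract (x³)·D = 3x⁶ − 7x⁵ + 6x⁴ − 2x³. Remainder: 12x⁵ − 28x⁴ + 12x³ + 20x² − 24x + 2.
Step 2: lead(12x⁵ − 28x⁴ + 12x³ + 20x² − 24x + 2) ÷ lead(D) = 12x⁵ ÷ 3x³ = 4x². Subtract (4x²)·D = 12x⁵ − 28x⁴ + 24x³ − 8x². Remainder: −12x³ + 28x² − 24x + 2.
Step 3: lead(−12x³ + 28x² − 24x + 2) ÷ lead(D) = −12x³ ÷ 3x³ = −4. Subtract (−4)·D = −12x³ + 28x² − 24x + 8. Remainder: −6.

Q = [1, 4, 0, -4]; R = [-6]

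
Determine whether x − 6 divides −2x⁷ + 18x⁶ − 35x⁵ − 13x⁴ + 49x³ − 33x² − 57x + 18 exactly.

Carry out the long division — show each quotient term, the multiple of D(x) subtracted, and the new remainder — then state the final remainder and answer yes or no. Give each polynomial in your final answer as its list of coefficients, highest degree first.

Step 1: lead(−2x⁷ + 18x⁶ − 35x⁵ − 13x⁴ + 49x³ − 33x² − 57x + 18) ÷ lead(D) = −2x⁷ ÷ x = −2x⁶. Subtract (−2x⁶)·D = −2x⁷ + 12x⁶. Remainder: 6x⁶ − 35x⁵ − 13x⁴ + 49x³ − 33x² − 57x + 18.
Step 2: lead(6x⁶ − 35x⁵ − 13x⁴ + 49x³ − 33x² − 57x + 18) ÷ lead(D) = 6x⁶ ÷ x = 6x⁵. Subtract (6x⁵)·D = 6x⁶ − 36x⁵. Remainder: x⁵ − 13x⁴ + 49x³ − 33x² − 57x + 18.
Step 3: lead(x⁵ − 13x⁴ + 49x³ − 33x² − 57x + 18) ÷ lead(D) = x⁵ ÷ x = x⁴. Subtract (x⁴)·D = x⁵ − 6x⁴. Remainder: −7x⁴ + 49x³ − 33x² − 57x + 18.
Step 4: lead(−7x⁴ + 49x³ − 33x² − 57x + 18) ÷ lead(D) = −7x⁴ ÷ x = −7x³. Subtract (−7x³)·D = −7x⁴ + 42x³. Remainder: 7x³ − 33x² − 57x + 18.
Step 5: lead(7x³ − 33x² − 57x + 18) ÷ lead(D) = 7x³ ÷ x = 7x². Subtract (7x²)·D = 7x³ − 42x². Remainder: 9x² − 57x + 18.
Step 6: lead(9x² − 57x + 18) ÷ lead(D) = 9x² ÷ x = 9x. Subtract (9x)·D = 9x² − 54x. Remainder: −3x + 18.
Step 7: lead(−3x + 18) ÷ lead(D) = −3x ÷ x = −3. Subtract (−3)·D = −3x + 18. Remainder: 0.

R = [0], so D(x) is a factor of P(x). yes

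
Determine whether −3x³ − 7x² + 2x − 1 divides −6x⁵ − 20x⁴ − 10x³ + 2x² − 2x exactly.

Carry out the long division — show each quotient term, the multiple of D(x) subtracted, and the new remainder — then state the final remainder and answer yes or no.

R(x) = 0, so D(x) is a factor of P(x). yes

Step 1: lead(−6x⁵ − 20x⁴ − 10x³ + 2x² − 2x) ÷ lead(D) = −6x⁵ ÷ −3x³ = 2x². Subtract (2x²)·D = −6x⁵ − 14x⁴ + 4x³ − 2x². Remainder: −6x⁴ − 14x³ + 4x² − 2x.
Step 2: lead(−6x⁴ − 14x³ + 4x² − 2x) ÷ lead(D) = −6x⁴ ÷ −3x³ = 2x. Subtract (2x)·D = −6x⁴ − 14x³ + 4x² − 2x. Remainder: 0.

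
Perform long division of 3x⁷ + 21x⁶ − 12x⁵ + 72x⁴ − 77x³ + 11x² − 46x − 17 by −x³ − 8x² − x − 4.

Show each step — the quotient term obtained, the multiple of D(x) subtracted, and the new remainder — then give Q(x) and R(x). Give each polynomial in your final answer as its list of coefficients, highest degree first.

Step 1: lead(3x⁷ + 21x⁶ − 12x⁵ + 72x⁴ − 77x³ + 11x² − 46x − 17) ÷ lead(D) = 3x⁷ ÷ −x³ = −3x⁴. Subtract (−3x⁴)·D = 3x⁷ + 24x⁶ + 3x⁵ + 12x⁴. Remainder: −3x⁶ − 15x⁵ + 60x⁴ − 77x³ + 11x² − 46x − 17.
Step 2: lead(−3x⁶ − 15x⁵ + 60x⁴ − 77x³ + 11x² − 46x − 17) ÷ lead(D) = −3x⁶ ÷ −x³ = 3x³. Subtract (3x³)·D = −3x⁶ − 24x⁵ − 3x⁴ − 12x³. Remainder: 9x⁵ + 63x⁴ − 65x³ + 11x² − 46x − 17.
Step 3: lead(9x⁵ + 63x⁴ − 65x³ + 11x² − 46x − 17) ÷ lead(D) = 9x⁵ ÷ −x³ = −9x². Subtract (−9x²)·D = 9x⁵ + 72x⁴ + 9x³ + 36x². Remainder: −9x⁴ − 74x³ − 25x² − 46x − 17.
Step 4: lead(−9x⁴ − 74x³ − 25x² − 46x − 17) ÷ lead(D) = −9x⁴ ÷ −x³ = 9x. Subtract (9x)·D = −9x⁴ − 72x³ − 9x² − 36x. Remainder: −2x³ − 16x² − 10x − 17.
Step 5: lead(−2x³ − 16x² − 10x − 17) ÷ lead(D) = −2x³ ÷ −x³ = 2. Subtract (2)·D = −2x³ − 16x² − 2x − 8. Remainder: −8x − 9.

Q = [-3, 3, -9, 9, 2]; R = [-8, -9]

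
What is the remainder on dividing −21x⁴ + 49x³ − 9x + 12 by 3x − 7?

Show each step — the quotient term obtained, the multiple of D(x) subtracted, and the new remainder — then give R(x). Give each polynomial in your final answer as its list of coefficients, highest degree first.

R = [-9]

Step 1: lead(−21x⁴ + 49x³ − 9x + 12) ÷ lead(D) = −21x⁴ ÷ 3x = −7x³. Subtract (−7x³)·D = −21x⁴ + 49x³. Remainder: −9x + 12.
Step 2: lead(−9x + 12) ÷ lead(D) = −9x ÷ 3x = −3. Subtract (−3)·D = −9x + 21. Remainder: −9.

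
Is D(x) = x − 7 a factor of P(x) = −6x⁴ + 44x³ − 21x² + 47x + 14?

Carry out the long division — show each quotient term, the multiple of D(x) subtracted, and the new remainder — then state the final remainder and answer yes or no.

Step 1: lead(−6x⁴ + 44x³ − 21x² + 47x + 14) ÷ lead(D) = −6x⁴ ÷ x = −6x³. Subtract (−6x³)·D = −6x⁴ + 42x³. Remainder: 2x³ − 21x² + 47x + 14.
Step 2: lead(2x³ − 21x² + 47x + 14) ÷ lead(D) = 2x³ ÷ x = 2x². Subtract (2x²)·D = 2x³ − 14x². Remainder: −7x² + 47x + 14.
Step 3: lead(−7x² + 47x + 14) ÷ lead(D) = −7x² ÷ x = −7x. Subtract (−7x)·D = −7x² + 49x. Remainder: −2x + 14.
Step 4: lead(−2x + 14) ÷ lead(D) = −2x ÷ x = −2. Subtract (−2)·D = −2x + 14. Remainder: 0.

R(x) = 0, so D(x) is a factor of P(x). yes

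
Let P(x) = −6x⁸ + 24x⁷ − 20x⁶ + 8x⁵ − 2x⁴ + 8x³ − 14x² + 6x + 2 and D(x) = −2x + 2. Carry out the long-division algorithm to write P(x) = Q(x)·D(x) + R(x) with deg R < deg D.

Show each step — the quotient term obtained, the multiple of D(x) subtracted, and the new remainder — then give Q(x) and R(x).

Q(x) = 3x⁷ − 9x⁶ + x⁵ − 3x⁴ − 2x³ − 6x² + x − 2; R(x) = 6

Step 1: lead(−6x⁸ + 24x⁷ − 20x⁶ + 8x⁵ − 2x⁴ + 8x³ − 14x² + 6x + 2) ÷ lead(D) = −6x⁸ ÷ −2x = 3x⁷. Subtract (3x⁷)·D = −6x⁸ + 6x⁷. Remainder: 18x⁷ − 20x⁶ + 8x⁵ − 2x⁴ + 8x³ − 14x² + 6x + 2.
Step 2: lead(18x⁷ − 20x⁶ + 8x⁵ − 2x⁴ + 8x³ − 14x² + 6x + 2) ÷ lead(D) = 18x⁷ ÷ −2x = −9x⁶. Subtract (−9x⁶)·D = 18x⁷ − 18x⁶. Remainder: −2x⁶ + 8x⁵ − 2x⁴ + 8x³ − 14x² + 6x + 2.
Step 3: lead(−2x⁶ + 8x⁵ − 2x⁴ + 8x³ − 14x² + 6x + 2) ÷ lead(D) = −2x⁶ ÷ −2x = x⁵. Subtract (x⁵)·D = −2x⁶ + 2x⁵. Remainder: 6x⁵ − 2x⁴ + 8x³ − 14x² + 6x + 2.
Step 4: lead(6x⁵ − 2x⁴ + 8x³ − 14x² + 6x + 2) ÷ lead(D) = 6x⁵ ÷ −2x = −3x⁴. Subtract (−3x⁴)·D = 6x⁵ − 6x⁴. Remainder: 4x⁴ + 8x³ − 14x² + 6x + 2.
Step 5: lead(4x⁴ + 8x³ − 14x² + 6x + 2) ÷ lead(D) = 4x⁴ ÷ −2x = −2x³. Subtract (−2x³)·D = 4x⁴ − 4x³. Remainder: 12x³ − 14x² + 6x + 2.
Step 6: lead(12x³ − 14x² + 6x + 2) ÷ lead(D) = 12x³ ÷ −2x = −6x². Subtract (−6x²)·D = 12x³ − 12x². Remainder: −2x² + 6x + 2.
Step 7: lead(−2x² + 6x + 2) ÷ lead(D) = −2x² ÷ −2x = x. Subtract (x)·D = −2x² + 2x. Remainder: 4x + 2.
Step 8: lead(4x + 2) ÷ lead(D) = 4x ÷ −2x = −2. Subtract (−2)·D = 4x − 4. Remainder: 6.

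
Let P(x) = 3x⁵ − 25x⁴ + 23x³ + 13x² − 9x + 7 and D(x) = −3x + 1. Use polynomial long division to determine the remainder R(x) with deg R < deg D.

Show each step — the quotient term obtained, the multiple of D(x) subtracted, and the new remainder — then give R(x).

Step 1: lead(3x⁵ − 25x⁴ + 23x³ + 13x² − 9x + 7) ÷ lead(D) = 3x⁵ ÷ −3x = −x⁴. Subtract (−x⁴)·D = 3x⁵ − x⁴. Remainder: −24x⁴ + 23x³ + 13x² − 9x + 7.
Step 2: lead(−24x⁴ + 23x³ + 13x² − 9x + 7) ÷ lead(D) = −24x⁴ ÷ −3x = 8x³. Subtract (8x³)·D = −24x⁴ + 8x³. Remainder: 15x³ + 13x² − 9x + 7.
Step 3: lead(15x³ + 13x² − 9x + 7) ÷ lead(D) = 15x³ ÷ −3x = −5x². Subtract (−5x²)·D = 15x³ − 5x². Remainder: 18x² − 9x + 7.
Step 4: lead(18x² − 9x + 7) ÷ lead(D) = 18x² ÷ −3x = −6x. Subtract (−6x)·D = 18x² − 6x. Remainder: −3x + 7.
Step 5: lead(−3x + 7) ÷ lead(D) = −3x ÷ −3x = 1. Subtract (1)·D = −3x + 1. Remainder: 6.

R(x) = 6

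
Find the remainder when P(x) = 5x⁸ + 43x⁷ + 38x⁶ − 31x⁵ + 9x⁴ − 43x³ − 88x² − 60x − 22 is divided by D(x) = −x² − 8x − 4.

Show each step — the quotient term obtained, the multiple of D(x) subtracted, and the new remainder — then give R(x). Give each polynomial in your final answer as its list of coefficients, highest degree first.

R = [-6]

Step 1: lead(5x⁸ + 43x⁷ + 38x⁶ − 31x⁵ + 9x⁴ − 43x³ − 88x² − 60x − 22) ÷ lead(D) = 5x⁸ ÷ −x² = −5x⁶. Subtract (−5x⁶)·D = 5x⁸ + 40x⁷ + 20x⁶. Remainder: 3x⁷ + 18x⁶ − 31x⁵ + 9x⁴ − 43x³ − 88x² − 60x − 22.
Step 2: lead(3x⁷ + 18x⁶ − 31x⁵ + 9x⁴ − 43x³ − 88x² − 60x − 22) ÷ lead(D) = 3x⁷ ÷ −x² = −3x⁵. Subtract (−3x⁵)·D = 3x⁷ + 24x⁶ + 12x⁵. Remainder: −6x⁶ − 43x⁵ + 9x⁴ − 43x³ − 88x² − 60x − 22.
Step 3: lead(−6x⁶ − 43x⁵ + 9x⁴ − 43x³ − 88x² − 60x − 22) ÷ lead(D) = −6x⁶ ÷ −x² = 6x⁴. Subtract (6x⁴)·D = −6x⁶ − 48x⁵ − 24x⁴. Remainder: 5x⁵ + 33x⁴ − 43x³ − 88x² − 60x − 22.
Step 4: lead(5x⁵ + 33x⁴ − 43x³ − 88x² − 60x − 22) ÷ lead(D) = 5x⁵ ÷ −x² = −5x³. Subtract (−5x³)·D = 5x⁵ + 40x⁴ + 20x³. Remainder: −7x⁴ − 63x³ − 88x² − 60x − 22.
Step 5: lead(−7x⁴ − 63x³ − 88x² − 60x − 22) ÷ lead(D) = −7x⁴ ÷ −x² = 7x². Subtract (7x²)·D = −7x⁴ − 56x³ − 28x². Remainder: −7x³ − 60x² − 60x − 22.
Step 6: lead(−7x³ − 60x² − 60x − 22) ÷ lead(D) = −7x³ ÷ −x² = 7x. Subtract (7x)·D = −7x³ − 56x² − 28x. Remainder: −4x² − 32x − 22.
Step 7: lead(−4x² − 32x − 22) ÷ lead(D) = −4x² ÷ −x² = 4. Subtract (4)·D = −4x² − 32x − 16. Remainder: −6.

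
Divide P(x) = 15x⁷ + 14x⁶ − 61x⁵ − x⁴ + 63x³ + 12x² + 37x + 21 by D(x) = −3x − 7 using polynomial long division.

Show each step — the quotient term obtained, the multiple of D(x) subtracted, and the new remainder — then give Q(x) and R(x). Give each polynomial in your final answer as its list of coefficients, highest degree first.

Step 1: lead(15x⁷ + 14x⁶ − 61x⁵ − x⁴ + 63x³ + 12x² + 37x + 21) ÷ lead(D) = 15x⁷ ÷ −3x = −5x⁶. Subtract (−5x⁶)·D = 15x⁷ + 35x⁶. Remainder: −21x⁶ − 61x⁵ − x⁴ + 63x³ + 12x² + 37x + 21.
Step 2: lead(−21x⁶ − 61x⁵ − x⁴ + 63x³ + 12x² + 37x + 21) ÷ lead(D) = −21x⁶ ÷ −3x = 7x⁵. Subtract (7x⁵)·D = −21x⁶ − 49x⁵. Remainder: −12x⁵ − x⁴ + 63x³ + 12x² + 37x + 21.
Step 3: lead(−12x⁵ − x⁴ + 63x³ + 12x² + 37x + 21) ÷ lead(D) = −12x⁵ ÷ −3x = 4x⁴. Subtract (4x⁴)·D = −12x⁵ − 28x⁴. Remainder: 27x⁴ + 63x³ + 12x² + 37x + 21.
Step 4: lead(27x⁴ + 63x³ + 12x² + 37x + 21) ÷ lead(D) = 27x⁴ ÷ −3x = −9x³. Subtract (−9x³)·D = 27x⁴ + 63x³. Remainder: 12x² + 37x + 21.
Step 5: lead(12x² + 37x + 21) ÷ lead(D) = 12x² ÷ −3x = −4x. Subtract (−4x)·D = 12x² + 28x. Remainder: 9x + 21.
Step 6: lead(9x + 21) ÷ lead(D) = 9x ÷ −3x = −3. Subtract (−3)·D = 9x + 21. Remainder: 0.

Q = [-5, 7, 4, -9, 0, -4, -3]; R = [0]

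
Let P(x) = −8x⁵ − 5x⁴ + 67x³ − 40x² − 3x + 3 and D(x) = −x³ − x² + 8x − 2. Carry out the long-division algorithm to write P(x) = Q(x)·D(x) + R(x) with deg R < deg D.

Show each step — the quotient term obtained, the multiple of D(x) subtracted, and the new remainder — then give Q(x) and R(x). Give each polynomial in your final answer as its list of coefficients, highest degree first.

Q = [8, -3, 0]; R = [-9, 3]

Step 1: lead(−8x⁵ − 5x⁴ + 67x³ − 40x² − 3x + 3) ÷ lead(D) = −8x⁵ ÷ −x³ = 8x². Subtract (8x²)·D = −8x⁵ − 8x⁴ + 64x³ − 16x². Remainder: 3x⁴ + 3x³ − 24x² − 3x + 3.
Step 2: lead(3x⁴ + 3x³ − 24x² − 3x + 3) ÷ lead(D) = 3x⁴ ÷ −x³ = −3x. Subtract (−3x)·D = 3x⁴ + 3x³ − 24x² + 6x. Remainder: −9x + 3.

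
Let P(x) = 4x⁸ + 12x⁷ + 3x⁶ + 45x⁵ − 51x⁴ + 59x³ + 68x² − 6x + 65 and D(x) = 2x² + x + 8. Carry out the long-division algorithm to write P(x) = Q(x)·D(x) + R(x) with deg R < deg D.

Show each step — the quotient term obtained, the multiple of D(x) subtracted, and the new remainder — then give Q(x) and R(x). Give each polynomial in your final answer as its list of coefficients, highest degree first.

Q = [2, 5, -9, 7, 7, -2, 7]; R = [3, 9]

Step 1: lead(4x⁸ + 12x⁷ + 3x⁶ + 45x⁵ − 51x⁴ + 59x³ + 68x² − 6x + 65) ÷ lead(D) = 4x⁸ ÷ 2x² = 2x⁶. Subtract (2x⁶)·D = 4x⁸ + 2x⁷ + 16x⁶. Remainder: 10x⁷ − 13x⁶ + 45x⁵ − 51x⁴ + 59x³ + 68x² − 6x + 65.
Step 2: lead(10x⁷ − 13x⁶ + 45x⁵ − 51x⁴ + 59x³ + 68x² − 6x + 65) ÷ lead(D) = 10x⁷ ÷ 2x² = 5x⁵. Subtract (5x⁵)·D = 10x⁷ + 5x⁶ + 40x⁵. Remainder: −18x⁶ + 5x⁵ − 51x⁴ + 59x³ + 68x² − 6x + 65.
Step 3: lead(−18x⁶ + 5x⁵ − 51x⁴ + 59x³ + 68x² − 6x + 65) ÷ lead(D) = −18x⁶ ÷ 2x² = −9x⁴. Subtract (−9x⁴)·D = −18x⁶ − 9x⁵ − 72x⁴. Remainder: 14x⁵ + 21x⁴ + 59x³ + 68x² − 6x + 65.
Step 4: lead(14x⁵ + 21x⁴ + 59x³ + 68x² − 6x + 65) ÷ lead(D) = 14x⁵ ÷ 2x² = 7x³. Subtract (7x³)·D = 14x⁵ + 7x⁴ + 56x³. Remainder: 14x⁴ + 3x³ + 68x² − 6x + 65.
Step 5: lead(14x⁴ + 3x³ + 68x² − 6x + 65) ÷ lead(D) = 14x⁴ ÷ 2x² = 7x². Subtract (7x²)·D = 14x⁴ + 7x³ + 56x². Remainder: −4x³ + 12x² − 6x + 65.
Step 6: lead(−4x³ + 12x² − 6x + 65) ÷ lead(D) = −4x³ ÷ 2x² = −2x. Subtract (−2x)·D = −4x³ − 2x² − 16x. Remainder: 14x² + 10x + 65.
Step 7: lead(14x² + 10x + 65) ÷ lead(D) = 14x² ÷ 2x² = 7. Subtract (7)·D = 14x² + 7x + 56. Remainder: 3x + 9.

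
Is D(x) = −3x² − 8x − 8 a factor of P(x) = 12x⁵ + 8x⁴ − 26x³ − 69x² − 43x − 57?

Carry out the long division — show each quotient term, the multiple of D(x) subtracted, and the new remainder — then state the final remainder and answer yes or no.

Step 1: lead(12x⁵ + 8x⁴ − 26x³ − 69x² − 43x − 57) ÷ lead(D) = 12x⁵ ÷ −3x² = −4x³. Subtract (−4x³)·D = 12x⁵ + 32x⁴ + 32x³. Remainder: −24x⁴ − 58x³ − 69x² − 43x − 57.
Step 2: lead(−24x⁴ − 58x³ − 69x² − 43x − 57) ÷ lead(D) = −24x⁴ ÷ −3x² = 8x². Subtract (8x²)·D = −24x⁴ − 64x³ − 64x². Remainder: 6x³ − 5x² − 43x − 57.
Step 3: lead(6x³ − 5x² − 43x − 57) ÷ lead(D) = 6x³ ÷ −3x² = −2x. Subtract (−2x)·D = 6x³ + 16x² + 16x. Remainder: −21x² − 59x − 57.
Step 4: lead(−21x² − 59x − 57) ÷ lead(D) = −21x² ÷ −3x² = 7. Subtract (7)·D = −21x² − 56x − 56. Remainder: −3x − 1.

R(x) = −3x − 1, so D(x) is not a factor of P(x). no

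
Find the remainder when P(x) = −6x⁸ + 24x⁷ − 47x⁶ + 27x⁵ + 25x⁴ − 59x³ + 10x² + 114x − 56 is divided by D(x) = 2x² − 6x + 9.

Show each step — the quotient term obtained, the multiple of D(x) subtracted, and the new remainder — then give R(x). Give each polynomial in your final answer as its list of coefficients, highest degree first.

Step 1: lead(−6x⁸ + 24x⁷ − 47x⁶ + 27x⁵ + 25x⁴ − 59x³ + 10x² + 114x − 56) ÷ lead(D) = −6x⁸ ÷ 2x² = −3x⁶. Subtract (−3x⁶)·D = −6x⁸ + 18x⁷ − 27x⁶. Remainder: 6x⁷ − 20x⁶ + 27x⁵ + 25x⁴ − 59x³ + 10x² + 114x − 56.
Step 2: lead(6x⁷ − 20x⁶ + 27x⁵ + 25x⁴ − 59x³ + 10x² + 114x − 56) ÷ lead(D) = 6x⁷ ÷ 2x² = 3x⁵. Subtract (3x⁵)·D = 6x⁷ − 18x⁶ + 27x⁵. Remainder: −2x⁶ + 25x⁴ − 59x³ + 10x² + 114x − 56.
Step 3: lead(−2x⁶ + 25x⁴ − 59x³ + 10x² + 114x − 56) ÷ lead(D) = −2x⁶ ÷ 2x² = −x⁴. Subtract (−x⁴)·D = −2x⁶ + 6x⁵ − 9x⁴. Remainder: −6x⁵ + 34x⁴ − 59x³ + 10x² + 114x − 56.
Step 4: lead(−6x⁵ + 34x⁴ − 59x³ + 10x² + 114x − 56) ÷ lead(D) = −6x⁵ ÷ 2x² = −3x³. Subtract (−3x³)·D = −6x⁵ + 18x⁴ − 27x³. Remainder: 16x⁴ − 32x³ + 10x² + 114x − 56.
Step 5: lead(16x⁴ − 32x³ + 10x² + 114x − 56) ÷ lead(D) = 16x⁴ ÷ 2x² = 8x². Subtract (8x²)·D = 16x⁴ − 48x³ + 72x². Remainder: 16x³ − 62x² + 114x − 56.
Step 6: lead(16x³ − 62x² + 114x − 56) ÷ lead(D) = 16x³ ÷ 2x² = 8x. Subtract (8x)·D = 16x³ − 48x² + 72x. Remainder: −14x² + 42x − 56.
Step 7: lead(−14x² + 42x − 56) ÷ lead(D) = −14x² ÷ 2x² = −7. Subtract (−7)·D = −14x² + 42x − 63. Remainder: 7.

R = [7]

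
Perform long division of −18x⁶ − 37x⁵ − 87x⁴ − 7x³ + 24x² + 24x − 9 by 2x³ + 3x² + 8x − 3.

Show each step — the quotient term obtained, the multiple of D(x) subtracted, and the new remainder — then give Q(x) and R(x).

Q(x) = −9x³ − 5x² + 3; R(x) = 0

Step 1: lead(−18x⁶ − 37x⁵ − 87x⁴ − 7x³ + 24x² + 24x − 9) ÷ lead(D) = −18x⁶ ÷ 2x³ = −9x³. Subtract (−9x³)·D = −18x⁶ − 27x⁵ − 72x⁴ + 27x³. Remainder: −10x⁵ − 15x⁴ − 34x³ + 24x² + 24x − 9.
Step 2: lead(−10x⁵ − 15x⁴ − 34x³ + 24x² + 24x − 9) ÷ lead(D) = −10x⁵ ÷ 2x³ = −5x². Subtract (−5x²)·D = −10x⁵ − 15x⁴ − 40x³ + 15x². Remainder: 6x³ + 9x² + 24x − 9.
Step 3: lead(6x³ + 9x² + 24x − 9) ÷ lead(D) = 6x³ ÷ 2x³ = 3. Subtract (3)·D = 6x³ + 9x² + 24x − 9. Remainder: 0.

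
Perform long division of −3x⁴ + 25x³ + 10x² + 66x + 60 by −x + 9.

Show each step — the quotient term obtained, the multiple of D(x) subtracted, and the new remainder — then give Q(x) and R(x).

Q(x) = 3x³ + 2x² + 8x + 6; R(x) = 6

Step 1: lead(−3x⁴ + 25x³ + 10x² + 66x + 60) ÷ lead(D) = −3x⁴ ÷ −x = 3x³. Subtract (3x³)·D = −3x⁴ + 27x³. Remainder: −2x³ + 10x² + 66x + 60.
Step 2: lead(−2x³ + 10x² + 66x + 60) ÷ lead(D) = −2x³ ÷ −x = 2x². Subtract (2x²)·D = −2x³ + 18x². Remainder: −8x² + 66x + 60.
Step 3: lead(−8x² + 66x + 60) ÷ lead(D) = −8x² ÷ −x = 8x. Subtract (8x)·D = −8x² + 72x. Remainder: −6x + 60.
Step 4: lead(−6x + 60) ÷ lead(D) = −6x ÷ −x = 6. Subtract (6)·D = −6x + 54. Remainder: 6.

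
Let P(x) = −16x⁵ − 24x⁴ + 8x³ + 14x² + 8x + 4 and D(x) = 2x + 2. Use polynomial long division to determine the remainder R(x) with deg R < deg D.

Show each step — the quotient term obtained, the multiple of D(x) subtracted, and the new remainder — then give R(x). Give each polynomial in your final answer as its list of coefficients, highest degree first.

Step 1: lead(−16x⁵ − 24x⁴ + 8x³ + 14x² + 8x + 4) ÷ lead(D) = −16x⁵ ÷ 2x = −8x⁴. Subtract (−8x⁴)·D = −16x⁵ − 16x⁴. Remainder: −8x⁴ + 8x³ + 14x² + 8x + 4.
Step 2: lead(−8x⁴ + 8x³ + 14x² + 8x + 4) ÷ lead(D) = −8x⁴ ÷ 2x = −4x³. Subtract (−4x³)·D = −8x⁴ − 8x³. Remainder: 16x³ + 14x² + 8x + 4.
Step 3: lead(16x³ + 14x² + 8x + 4) ÷ lead(D) = 16x³ ÷ 2x = 8x². Subtract (8x²)·D = 16x³ + 16x². Remainder: −2x² + 8x + 4.
Step 4: lead(−2x² + 8x + 4) ÷ lead(D) = −2x² ÷ 2x = −x. Subtract (−x)·D = −2x² − 2x. Remainder: 10x + 4.
Step 5: lead(10x + 4) ÷ lead(D) = 10x ÷ 2x = 5. Subtract (5)·D = 10x + 10. Remainder: −6.

R = [-6]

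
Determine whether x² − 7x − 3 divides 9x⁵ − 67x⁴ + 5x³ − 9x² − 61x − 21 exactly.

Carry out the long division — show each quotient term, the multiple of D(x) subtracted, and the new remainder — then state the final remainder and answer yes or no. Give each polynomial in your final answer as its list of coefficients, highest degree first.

Step 1: lead(9x⁵ − 67x⁴ + 5x³ − 9x² − 61x − 21) ÷ lead(D) = 9x⁵ ÷ x² = 9x³. Subtract (9x³)·D = 9x⁵ − 63x⁴ − 27x³. Remainder: −4x⁴ + 32x³ − 9x² − 61x − 21.
Step 2: lead(−4x⁴ + 32x³ − 9x² − 61x − 21) ÷ lead(D) = −4x⁴ ÷ x² = −4x². Subtract (−4x²)·D = −4x⁴ + 28x³ + 12x². Remainder: 4x³ − 21x² − 61x − 21.
Step 3: lead(4x³ − 21x² − 61x − 21) ÷ lead(D) = 4x³ ÷ x² = 4x. Subtract (4x)·D = 4x³ − 28x² − 12x. Remainder: 7x² − 49x − 21.
Step 4: lead(7x² − 49x − 21) ÷ lead(D) = 7x² ÷ x² = 7. Subtract (7)·D = 7x² − 49x − 21. Remainder: 0.

R = [0], so D(x) is a factor of P(x). yes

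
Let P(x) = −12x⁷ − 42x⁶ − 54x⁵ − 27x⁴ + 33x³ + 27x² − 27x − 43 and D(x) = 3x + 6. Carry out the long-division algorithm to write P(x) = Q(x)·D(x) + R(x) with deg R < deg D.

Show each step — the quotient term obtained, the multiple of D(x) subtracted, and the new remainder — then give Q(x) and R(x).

Step 1: lead(−12x⁷ − 42x⁶ − 54x⁵ − 27x⁴ + 33x³ + 27x² − 27x − 43) ÷ lead(D) = −12x⁷ ÷ 3x = −4x⁶. Subtract (−4x⁶)·D = −12x⁷ − 24x⁶. Remainder: −18x⁶ − 54x⁵ − 27x⁴ + 33x³ + 27x² − 27x − 43.
Step 2: lead(−18x⁶ − 54x⁵ − 27x⁴ + 33x³ + 27x² − 27x − 43) ÷ lead(D) = −18x⁶ ÷ 3x = −6x⁵. Subtract (−6x⁵)·D = −18x⁶ − 36x⁵. Remainder: −18x⁵ − 27x⁴ + 33x³ + 27x² − 27x − 43.
Step 3: lead(−18x⁵ − 27x⁴ + 33x³ + 27x² − 27x − 43) ÷ lead(D) = −18x⁵ ÷ 3x = −6x⁴. Subtract (−6x⁴)·D = −18x⁵ − 36x⁴. Remainder: 9x⁴ + 33x³ + 27x² − 27x − 43.
Step 4: lead(9x⁴ + 33x³ + 27x² − 27x − 43) ÷ lead(D) = 9x⁴ ÷ 3x = 3x³. Subtract (3x³)·D = 9x⁴ + 18x³. Remainder: 15x³ + 27x² − 27x − 43.
Step 5: lead(15x³ + 27x² − 27x − 43) ÷ lead(D) = 15x³ ÷ 3x = 5x². Subtract (5x²)·D = 15x³ + 30x². Remainder: −3x² − 27x − 43.
Step 6: lead(−3x² − 27x − 43) ÷ lead(D) = −3x² ÷ 3x = −x. Subtract (−x)·D = −3x² − 6x. Remainder: −21x − 43.
Step 7: lead(−21x − 43) ÷ lead(D) = −21x ÷ 3x = −7. Subtract (−7)·D = −21x − 42. Remainder: −1.

Q(x) = −4x⁶ − 6x⁵ − 6x⁴ + 3x³ + 5x² − x − 7; R(x) = −1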